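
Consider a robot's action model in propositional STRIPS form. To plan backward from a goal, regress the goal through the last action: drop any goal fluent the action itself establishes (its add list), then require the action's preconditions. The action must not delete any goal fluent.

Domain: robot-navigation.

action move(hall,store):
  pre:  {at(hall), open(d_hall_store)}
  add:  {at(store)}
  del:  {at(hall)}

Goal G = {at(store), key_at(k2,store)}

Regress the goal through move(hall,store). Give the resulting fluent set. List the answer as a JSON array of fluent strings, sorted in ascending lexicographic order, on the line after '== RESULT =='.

Compute (G \ add) ∪ pre:
  G ∩ del = {}  (empty — regression defined)
  G \ add = {at(store), key_at(k2,store)} \ {at(store)} = {key_at(k2,store)}
  ∪ pre   = {key_at(k2,store)} ∪ {at(hall), open(d_hall_store)}
          = {at(hall), key_at(k2,store), open(d_hall_store)}

== RESULT ==
["at(hall)", "key_at(k2,store)", "open(d_hall_store)"]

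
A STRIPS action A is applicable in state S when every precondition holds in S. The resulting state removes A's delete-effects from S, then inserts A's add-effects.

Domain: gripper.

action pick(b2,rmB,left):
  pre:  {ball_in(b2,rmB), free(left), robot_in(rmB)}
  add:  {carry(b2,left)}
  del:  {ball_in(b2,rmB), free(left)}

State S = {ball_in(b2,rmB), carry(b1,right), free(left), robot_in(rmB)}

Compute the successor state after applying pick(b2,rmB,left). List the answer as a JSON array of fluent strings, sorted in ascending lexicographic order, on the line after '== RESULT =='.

Compute (S \ del) ∪ add:
  pre ⊆ S: {ball_in(b2,rmB), free(left), robot_in(rmB)} ⊆ S  — applicable
  S \ del = {carry(b1,right), robot_in(rmB)}
  ∪ add   = {carry(b1,right), carry(b2,left), robot_in(rmB)}

== RESULT ==
["carry(b1,right)", "carry(b2,left)", "robot_in(rmB)"]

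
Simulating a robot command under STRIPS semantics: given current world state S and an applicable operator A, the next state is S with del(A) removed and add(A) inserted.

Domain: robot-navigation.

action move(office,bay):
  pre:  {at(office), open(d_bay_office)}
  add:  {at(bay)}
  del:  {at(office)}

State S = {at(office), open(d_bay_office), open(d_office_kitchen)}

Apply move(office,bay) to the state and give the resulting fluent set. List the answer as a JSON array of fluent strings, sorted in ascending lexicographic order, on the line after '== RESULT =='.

Progress:
  pre ⊆ S: {at(office), open(d_bay_office)} ⊆ S  — applicable
  S \ del = {open(d_bay_office), open(d_office_kitchen)}
  ∪ add   = {at(bay), open(d_bay_office), open(d_office_kitchen)}

== RESULT ==
["at(bay)", "open(d_bay_office)", "open(d_office_kitchen)"]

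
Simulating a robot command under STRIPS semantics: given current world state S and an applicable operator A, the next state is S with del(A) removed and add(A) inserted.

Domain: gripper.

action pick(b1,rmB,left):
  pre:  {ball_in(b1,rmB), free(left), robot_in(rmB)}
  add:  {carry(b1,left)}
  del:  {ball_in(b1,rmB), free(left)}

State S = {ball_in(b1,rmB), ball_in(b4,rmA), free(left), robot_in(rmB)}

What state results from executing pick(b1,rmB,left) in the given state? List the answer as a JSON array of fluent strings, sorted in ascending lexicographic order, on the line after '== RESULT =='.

Progress:
  pre ⊆ S: {ball_in(b1,rmB), free(left), robot_in(rmB)} ⊆ S  — applicable
  S \ del = {ball_in(b4,rmA), robot_in(rmB)}
  ∪ add   = {ball_in(b4,rmA), carry(b1,left), robot_in(rmB)}

== RESULT ==
["ball_in(b4,rmA)", "carry(b1,left)", "robot_in(rmB)"]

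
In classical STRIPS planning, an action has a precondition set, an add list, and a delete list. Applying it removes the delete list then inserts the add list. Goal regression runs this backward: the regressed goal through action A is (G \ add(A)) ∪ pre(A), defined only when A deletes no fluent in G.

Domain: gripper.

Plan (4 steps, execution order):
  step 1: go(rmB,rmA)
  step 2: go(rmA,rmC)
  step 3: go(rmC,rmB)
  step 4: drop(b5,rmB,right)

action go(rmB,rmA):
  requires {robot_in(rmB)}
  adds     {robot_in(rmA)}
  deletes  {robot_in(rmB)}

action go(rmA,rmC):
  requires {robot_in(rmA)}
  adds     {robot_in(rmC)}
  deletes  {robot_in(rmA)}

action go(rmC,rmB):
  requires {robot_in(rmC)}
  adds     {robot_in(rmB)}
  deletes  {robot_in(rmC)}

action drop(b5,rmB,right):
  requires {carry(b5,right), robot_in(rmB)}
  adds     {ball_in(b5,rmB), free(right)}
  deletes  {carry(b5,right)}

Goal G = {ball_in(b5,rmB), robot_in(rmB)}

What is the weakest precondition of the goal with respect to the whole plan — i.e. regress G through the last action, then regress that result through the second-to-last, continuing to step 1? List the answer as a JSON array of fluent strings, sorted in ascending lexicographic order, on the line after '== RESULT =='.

Work backward from the goal:
  through step 4 (drop(b5,rmB,right)): drop {ball_in(b5,rmB)}, keep {robot_in(rmB)}, require {carry(b5,right), robot_in(rmB)}
    → {carry(b5,right), robot_in(rmB)}
  through step 3 (go(rmC,rmB)): drop {robot_in(rmB)}, keep {carry(b5,right)}, require {robot_in(rmC)}
    → {carry(b5,right), robot_in(rmC)}
  through step 2 (go(rmA,rmC)): drop {robot_in(rmC)}, keep {carry(b5,right)}, require {robot_in(rmA)}
    → {carry(b5,right), robot_in(rmA)}
  through step 1 (go(rmB,rmA)): drop {robot_in(rmA)}, keep {carry(b5,right)}, require {robot_in(rmB)}
    → {carry(b5,right), robot_in(rmB)}

== RESULT ==
["carry(b5,right)", "robot_in(rmB)"]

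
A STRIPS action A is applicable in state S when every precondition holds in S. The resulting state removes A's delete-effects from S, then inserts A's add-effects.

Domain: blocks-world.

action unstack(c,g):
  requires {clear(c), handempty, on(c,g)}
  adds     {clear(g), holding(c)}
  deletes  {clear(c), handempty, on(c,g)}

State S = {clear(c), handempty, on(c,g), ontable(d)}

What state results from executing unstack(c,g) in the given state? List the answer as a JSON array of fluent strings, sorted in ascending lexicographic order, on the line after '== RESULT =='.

Progress:
  pre ⊆ S: {clear(c), handempty, on(c,g)} ⊆ S  — applicable
  S \ del = {ontable(d)}
  ∪ add   = {clear(g), holding(c), ontable(d)}

== RESULT ==
["clear(g)", "holding(c)", "ontable(d)"]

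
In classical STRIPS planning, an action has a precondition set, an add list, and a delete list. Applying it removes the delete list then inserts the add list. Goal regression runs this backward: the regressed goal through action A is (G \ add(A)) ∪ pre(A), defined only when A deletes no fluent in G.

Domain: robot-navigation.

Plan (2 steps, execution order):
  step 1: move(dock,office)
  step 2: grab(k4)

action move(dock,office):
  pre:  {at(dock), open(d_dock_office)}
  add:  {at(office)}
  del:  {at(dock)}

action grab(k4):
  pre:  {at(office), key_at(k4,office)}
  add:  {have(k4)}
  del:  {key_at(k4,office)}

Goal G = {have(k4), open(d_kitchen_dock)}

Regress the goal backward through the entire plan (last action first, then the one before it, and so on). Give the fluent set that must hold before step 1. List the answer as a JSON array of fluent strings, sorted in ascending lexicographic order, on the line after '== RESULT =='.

Regress step by step:
  through step 2 (grab(k4)): drop {have(k4)}, keep {open(d_kitchen_dock)}, require {at(office), key_at(k4,office)}
    → {at(office), key_at(k4,office), open(d_kitchen_dock)}
  through step 1 (move(dock,office)): drop {at(office)}, keep {key_at(k4,office), open(d_kitchen_dock)}, require {at(dock), open(d_dock_office)}
    → {at(dock), key_at(k4,office), open(d_dock_office), open(d_kitchen_dock)}

== RESULT ==
["at(dock)", "key_at(k4,office)", "open(d_dock_office)", "open(d_kitchen_dock)"]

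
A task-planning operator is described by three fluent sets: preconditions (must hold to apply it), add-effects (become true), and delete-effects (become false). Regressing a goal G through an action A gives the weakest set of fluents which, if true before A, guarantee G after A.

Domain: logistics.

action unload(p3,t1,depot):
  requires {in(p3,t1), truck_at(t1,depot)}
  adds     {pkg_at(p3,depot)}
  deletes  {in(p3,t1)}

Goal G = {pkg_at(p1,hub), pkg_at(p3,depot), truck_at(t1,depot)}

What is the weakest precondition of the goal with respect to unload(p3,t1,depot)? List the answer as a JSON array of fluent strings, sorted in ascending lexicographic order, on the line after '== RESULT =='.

Compute (G \ add) ∪ pre:
  G ∩ del = {}  (empty — regression defined)
  G \ add = {pkg_at(p1,hub), pkg_at(p3,depot), truck_at(t1,depot)} \ {pkg_at(p3,depot)} = {pkg_at(p1,hub), truck_at(t1,depot)}
  ∪ pre   = {pkg_at(p1,hub), truck_at(t1,depot)} ∪ {in(p3,t1), truck_at(t1,depot)}
          = {in(p3,t1), pkg_at(p1,hub), truck_at(t1,depot)}

== RESULT ==
["in(p3,t1)", "pkg_at(p1,hub)", "truck_at(t1,depot)"]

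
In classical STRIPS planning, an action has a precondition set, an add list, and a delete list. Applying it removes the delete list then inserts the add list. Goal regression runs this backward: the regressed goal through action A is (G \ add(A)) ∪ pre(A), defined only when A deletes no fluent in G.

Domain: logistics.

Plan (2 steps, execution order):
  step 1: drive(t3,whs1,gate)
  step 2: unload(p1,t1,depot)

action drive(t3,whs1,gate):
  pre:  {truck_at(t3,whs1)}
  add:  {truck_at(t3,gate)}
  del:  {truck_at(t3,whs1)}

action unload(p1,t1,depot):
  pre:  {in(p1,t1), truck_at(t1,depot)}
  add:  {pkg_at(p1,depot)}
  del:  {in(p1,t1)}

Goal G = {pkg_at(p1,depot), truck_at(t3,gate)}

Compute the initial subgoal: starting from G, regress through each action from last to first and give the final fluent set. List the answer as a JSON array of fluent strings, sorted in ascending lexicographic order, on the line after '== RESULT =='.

Work backward from the goal:
  through step 2 (unload(p1,t1,depot)): drop {pkg_at(p1,depot)}, keep {truck_at(t3,gate)}, require {in(p1,t1), truck_at(t1,depot)}
    → {in(p1,t1), truck_at(t1,depot), truck_at(t3,gate)}
  through step 1 (drive(t3,whs1,gate)): drop {truck_at(t3,gate)}, keep {in(p1,t1), truck_at(t1,depot)}, require {truck_at(t3,whs1)}
    → {in(p1,t1), truck_at(t1,depot), truck_at(t3,whs1)}

== RESULT ==
["in(p1,t1)", "truck_at(t1,depot)", "truck_at(t3,whs1)"]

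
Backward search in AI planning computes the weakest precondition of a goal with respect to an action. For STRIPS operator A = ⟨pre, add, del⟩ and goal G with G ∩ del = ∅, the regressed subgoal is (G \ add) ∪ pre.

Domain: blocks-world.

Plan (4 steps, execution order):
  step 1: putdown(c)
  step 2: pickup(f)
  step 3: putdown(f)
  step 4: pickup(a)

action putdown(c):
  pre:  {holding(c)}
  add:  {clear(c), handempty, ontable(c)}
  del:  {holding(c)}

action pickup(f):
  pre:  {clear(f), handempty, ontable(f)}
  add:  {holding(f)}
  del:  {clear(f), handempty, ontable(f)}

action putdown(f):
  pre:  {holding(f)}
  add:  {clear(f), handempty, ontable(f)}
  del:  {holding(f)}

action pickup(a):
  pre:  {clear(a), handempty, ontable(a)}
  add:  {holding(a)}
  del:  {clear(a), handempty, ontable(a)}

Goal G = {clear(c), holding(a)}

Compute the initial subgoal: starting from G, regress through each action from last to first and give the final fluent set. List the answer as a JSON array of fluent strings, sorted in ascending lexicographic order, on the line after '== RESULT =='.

Work backward from the goal:
  through step 4 (pickup(a)): drop {holding(a)}, keep {clear(c)}, require {clear(a), handempty, ontable(a)}
    → {clear(a), clear(c), handempty, ontable(a)}
  through step 3 (putdown(f)): drop {handempty}, keep {clear(a), clear(c), ontable(a)}, require {holding(f)}
    → {clear(a), clear(c), holding(f), ontable(a)}
  through step 2 (pickup(f)): drop {holding(f)}, keep {clear(a), clear(c), ontable(a)}, require {clear(f), handempty, ontable(f)}
    → {clear(a), clear(c), clear(f), handempty, ontable(a), ontable(f)}
  through step 1 (putdown(c)): drop {clear(c), handempty}, keep {clear(a), clear(f), ontable(a), ontable(f)}, require {holding(c)}
    → {clear(a), clear(f), holding(c), ontable(a), ontable(f)}

== RESULT ==
["clear(a)", "clear(f)", "holding(c)", "ontable(a)", "ontable(f)"]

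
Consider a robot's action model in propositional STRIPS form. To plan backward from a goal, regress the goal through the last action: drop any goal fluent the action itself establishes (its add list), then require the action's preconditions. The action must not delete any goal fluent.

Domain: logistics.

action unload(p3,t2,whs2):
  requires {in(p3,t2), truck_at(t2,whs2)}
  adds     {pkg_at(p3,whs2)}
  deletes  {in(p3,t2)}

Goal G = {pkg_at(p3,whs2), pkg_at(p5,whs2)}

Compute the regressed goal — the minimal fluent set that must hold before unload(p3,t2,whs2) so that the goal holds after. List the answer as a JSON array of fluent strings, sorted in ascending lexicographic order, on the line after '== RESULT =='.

Regress:
  G ∩ del = {}  (empty — regression defined)
  G \ add = {pkg_at(p3,whs2), pkg_at(p5,whs2)} \ {pkg_at(p3,whs2)} = {pkg_at(p5,whs2)}
  ∪ pre   = {pkg_at(p5,whs2)} ∪ {in(p3,t2), truck_at(t2,whs2)}
          = {in(p3,t2), pkg_at(p5,whs2), truck_at(t2,whs2)}

== RESULT ==
["in(p3,t2)", "pkg_at(p5,whs2)", "truck_at(t2,whs2)"]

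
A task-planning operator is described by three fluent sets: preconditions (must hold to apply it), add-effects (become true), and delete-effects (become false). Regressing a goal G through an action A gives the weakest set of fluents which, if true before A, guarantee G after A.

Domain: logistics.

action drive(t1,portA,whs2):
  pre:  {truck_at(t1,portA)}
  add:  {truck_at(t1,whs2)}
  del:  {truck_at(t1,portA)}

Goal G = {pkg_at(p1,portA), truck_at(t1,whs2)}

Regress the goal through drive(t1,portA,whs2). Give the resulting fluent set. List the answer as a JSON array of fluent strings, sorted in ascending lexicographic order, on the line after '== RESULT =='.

Regress:
  G ∩ del = {}  (empty — regression defined)
  G \ add = {pkg_at(p1,portA), truck_at(t1,whs2)} \ {truck_at(t1,whs2)} = {pkg_at(p1,portA)}
  ∪ pre   = {pkg_at(p1,portA)} ∪ {truck_at(t1,portA)}
          = {pkg_at(p1,portA), truck_at(t1,portA)}

== RESULT ==
["pkg_at(p1,portA)", "truck_at(t1,portA)"]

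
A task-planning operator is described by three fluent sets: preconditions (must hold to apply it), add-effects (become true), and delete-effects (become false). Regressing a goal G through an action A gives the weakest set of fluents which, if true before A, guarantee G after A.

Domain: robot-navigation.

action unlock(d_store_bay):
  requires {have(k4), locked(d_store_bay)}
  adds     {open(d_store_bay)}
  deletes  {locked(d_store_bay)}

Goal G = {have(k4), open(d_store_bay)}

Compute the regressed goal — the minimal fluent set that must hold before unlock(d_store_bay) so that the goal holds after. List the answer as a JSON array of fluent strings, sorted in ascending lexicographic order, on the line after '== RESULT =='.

Compute (G \ add) ∪ pre:
  G ∩ del = {}  (empty — regression defined)
  G \ add = {have(k4), open(d_store_bay)} \ {open(d_store_bay)} = {have(k4)}
  ∪ pre   = {have(k4)} ∪ {have(k4), locked(d_store_bay)}
          = {have(k4), locked(d_store_bay)}

== RESULT ==
["have(k4)", "locked(d_store_bay)"]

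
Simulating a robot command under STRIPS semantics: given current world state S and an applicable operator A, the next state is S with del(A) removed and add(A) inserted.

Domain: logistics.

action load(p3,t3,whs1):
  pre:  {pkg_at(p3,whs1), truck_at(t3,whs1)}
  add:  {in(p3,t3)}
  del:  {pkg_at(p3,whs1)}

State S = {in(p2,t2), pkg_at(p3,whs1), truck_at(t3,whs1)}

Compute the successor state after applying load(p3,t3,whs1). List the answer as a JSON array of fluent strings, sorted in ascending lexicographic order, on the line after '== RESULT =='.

Progress:
  pre ⊆ S: {pkg_at(p3,whs1), truck_at(t3,whs1)} ⊆ S  — applicable
  S \ del = {in(p2,t2), truck_at(t3,whs1)}
  ∪ add   = {in(p2,t2), in(p3,t3), truck_at(t3,whs1)}

== RESULT ==
["in(p2,t2)", "in(p3,t3)", "truck_at(t3,whs1)"]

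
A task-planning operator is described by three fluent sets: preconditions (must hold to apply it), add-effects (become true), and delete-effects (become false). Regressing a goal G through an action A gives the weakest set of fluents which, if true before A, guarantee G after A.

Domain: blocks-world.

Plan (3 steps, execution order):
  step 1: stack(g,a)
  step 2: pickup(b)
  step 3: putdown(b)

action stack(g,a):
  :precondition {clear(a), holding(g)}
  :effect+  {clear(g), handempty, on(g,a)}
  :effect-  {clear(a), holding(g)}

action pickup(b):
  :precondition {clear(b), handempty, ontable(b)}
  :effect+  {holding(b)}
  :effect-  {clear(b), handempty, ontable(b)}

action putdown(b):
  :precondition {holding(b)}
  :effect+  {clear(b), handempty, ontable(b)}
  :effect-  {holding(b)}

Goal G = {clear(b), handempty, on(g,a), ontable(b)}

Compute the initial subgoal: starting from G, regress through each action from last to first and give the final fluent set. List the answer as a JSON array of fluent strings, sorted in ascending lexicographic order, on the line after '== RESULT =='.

Work backward from the goal:
  through step 3 (putdown(b)): drop {clear(b), handempty, ontable(b)}, keep {on(g,a)}, require {holding(b)}
    → {holding(b), on(g,a)}
  through step 2 (pickup(b)): drop {holding(b)}, keep {on(g,a)}, require {clear(b), handempty, ontable(b)}
    → {clear(b), handempty, on(g,a), ontable(b)}
  through step 1 (stack(g,a)): drop {handempty, on(g,a)}, keep {clear(b), ontable(b)}, require {clear(a), holding(g)}
    → {clear(a), clear(b), holding(g), ontable(b)}

== RESULT ==
["clear(a)", "clear(b)", "holding(g)", "ontable(b)"]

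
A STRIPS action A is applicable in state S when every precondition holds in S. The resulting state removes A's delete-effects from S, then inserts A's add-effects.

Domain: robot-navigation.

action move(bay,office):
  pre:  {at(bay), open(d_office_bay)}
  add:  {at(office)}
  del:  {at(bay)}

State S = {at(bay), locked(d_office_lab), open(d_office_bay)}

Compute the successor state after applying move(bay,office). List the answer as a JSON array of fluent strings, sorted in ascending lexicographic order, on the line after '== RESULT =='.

Compute (S \ del) ∪ add:
  pre ⊆ S: {at(bay), open(d_office_bay)} ⊆ S  — applicable
  S \ del = {locked(d_office_lab), open(d_office_bay)}
  ∪ add   = {at(office), locked(d_office_lab), open(d_office_bay)}

== RESULT ==
["at(office)", "locked(d_office_lab)", "open(d_office_bay)"]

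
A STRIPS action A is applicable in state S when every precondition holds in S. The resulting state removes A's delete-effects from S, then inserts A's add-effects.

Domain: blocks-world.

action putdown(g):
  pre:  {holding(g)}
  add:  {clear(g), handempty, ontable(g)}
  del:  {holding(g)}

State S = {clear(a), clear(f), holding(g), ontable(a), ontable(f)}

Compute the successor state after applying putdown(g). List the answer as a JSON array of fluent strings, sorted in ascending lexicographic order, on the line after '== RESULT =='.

Progress:
  pre ⊆ S: {holding(g)} ⊆ S  — applicable
  S \ del = {clear(a), clear(f), ontable(a), ontable(f)}
  ∪ add   = {clear(a), clear(f), clear(g), handempty, ontable(a), ontable(f), ontable(g)}

== RESULT ==
["clear(a)", "clear(f)", "clear(g)", "handempty", "ontable(a)", "ontable(f)", "ontable(g)"]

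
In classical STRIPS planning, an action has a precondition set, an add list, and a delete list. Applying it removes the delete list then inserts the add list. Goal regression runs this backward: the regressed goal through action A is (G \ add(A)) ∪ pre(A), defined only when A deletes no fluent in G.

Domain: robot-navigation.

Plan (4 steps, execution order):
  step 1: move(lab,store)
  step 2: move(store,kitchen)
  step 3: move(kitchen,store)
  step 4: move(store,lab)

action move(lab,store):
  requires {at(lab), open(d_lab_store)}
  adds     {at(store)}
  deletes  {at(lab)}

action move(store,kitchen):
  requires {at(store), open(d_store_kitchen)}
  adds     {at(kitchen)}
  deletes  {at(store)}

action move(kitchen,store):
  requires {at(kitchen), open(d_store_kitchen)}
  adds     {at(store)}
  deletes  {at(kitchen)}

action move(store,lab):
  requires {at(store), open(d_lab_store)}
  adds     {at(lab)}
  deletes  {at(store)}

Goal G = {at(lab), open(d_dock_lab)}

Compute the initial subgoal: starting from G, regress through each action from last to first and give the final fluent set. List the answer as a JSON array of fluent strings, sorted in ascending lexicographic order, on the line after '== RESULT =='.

Work backward from the goal:
  through step 4 (move(store,lab)): drop {at(lab)}, keep {open(d_dock_lab)}, require {at(store), open(d_lab_store)}
    → {at(store), open(d_dock_lab), open(d_lab_store)}
  through step 3 (move(kitchen,store)): drop {at(store)}, keep {open(d_dock_lab), open(d_lab_store)}, require {at(kitchen), open(d_store_kitchen)}
    → {at(kitchen), open(d_dock_lab), open(d_lab_store), open(d_store_kitchen)}
  through step 2 (move(store,kitchen)): drop {at(kitchen)}, keep {open(d_dock_lab), open(d_lab_store), open(d_store_kitchen)}, require {at(store), open(d_store_kitchen)}
    → {at(store), open(d_dock_lab), open(d_lab_store), open(d_store_kitchen)}
  through step 1 (move(lab,store)): drop {at(store)}, keep {open(d_dock_lab), open(d_lab_store), open(d_store_kitchen)}, require {at(lab), open(d_lab_store)}
    → {at(lab), open(d_dock_lab), open(d_lab_store), open(d_store_kitchen)}

== RESULT ==
["at(lab)", "open(d_dock_lab)", "open(d_lab_store)", "open(d_store_kitchen)"]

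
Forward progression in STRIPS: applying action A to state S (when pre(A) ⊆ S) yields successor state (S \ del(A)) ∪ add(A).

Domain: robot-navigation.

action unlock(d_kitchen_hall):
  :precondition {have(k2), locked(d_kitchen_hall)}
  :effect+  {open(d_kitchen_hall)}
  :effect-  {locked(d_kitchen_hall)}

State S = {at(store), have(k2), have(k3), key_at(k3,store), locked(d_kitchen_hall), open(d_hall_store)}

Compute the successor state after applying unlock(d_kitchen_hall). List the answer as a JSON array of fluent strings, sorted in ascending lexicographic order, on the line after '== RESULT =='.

Compute (S \ del) ∪ add:
  pre ⊆ S: {have(k2), locked(d_kitchen_hall)} ⊆ S  — applicable
  S \ del = {at(store), have(k2), have(k3), key_at(k3,store), open(d_hall_store)}
  ∪ add   = {at(store), have(k2), have(k3), key_at(k3,store), open(d_hall_store), open(d_kitchen_hall)}

== RESULT ==
["at(store)", "have(k2)", "have(k3)", "key_at(k3,store)", "open(d_hall_store)", "open(d_kitchen_hall)"]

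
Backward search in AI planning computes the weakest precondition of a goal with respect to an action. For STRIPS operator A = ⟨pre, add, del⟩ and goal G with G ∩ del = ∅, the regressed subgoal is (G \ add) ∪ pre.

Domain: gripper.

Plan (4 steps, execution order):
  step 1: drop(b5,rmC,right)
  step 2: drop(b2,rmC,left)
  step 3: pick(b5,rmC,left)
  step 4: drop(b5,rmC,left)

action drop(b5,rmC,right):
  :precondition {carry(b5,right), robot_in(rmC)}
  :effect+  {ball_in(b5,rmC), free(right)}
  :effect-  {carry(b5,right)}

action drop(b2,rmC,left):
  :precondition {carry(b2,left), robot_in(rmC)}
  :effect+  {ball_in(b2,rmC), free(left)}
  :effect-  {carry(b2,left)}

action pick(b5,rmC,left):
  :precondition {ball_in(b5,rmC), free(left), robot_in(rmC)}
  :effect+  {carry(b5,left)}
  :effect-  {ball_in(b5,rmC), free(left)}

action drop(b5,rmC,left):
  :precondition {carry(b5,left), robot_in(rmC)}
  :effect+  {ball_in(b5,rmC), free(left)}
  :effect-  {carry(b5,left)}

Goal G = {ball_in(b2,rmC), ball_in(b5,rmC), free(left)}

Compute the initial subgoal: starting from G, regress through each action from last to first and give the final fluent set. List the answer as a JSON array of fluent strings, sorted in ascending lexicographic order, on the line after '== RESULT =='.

Regress step by step:
  through step 4 (drop(b5,rmC,left)): drop {ball_in(b5,rmC), free(left)}, keep {ball_in(b2,rmC)}, require {carry(b5,left), robot_in(rmC)}
    → {ball_in(b2,rmC), carry(b5,left), robot_in(rmC)}
  through step 3 (pick(b5,rmC,left)): drop {carry(b5,left)}, keep {ball_in(b2,rmC), robot_in(rmC)}, require {ball_in(b5,rmC), free(left), robot_in(rmC)}
    → {ball_in(b2,rmC), ball_in(b5,rmC), free(left), robot_in(rmC)}
  through step 2 (drop(b2,rmC,left)): drop {ball_in(b2,rmC), free(left)}, keep {ball_in(b5,rmC), robot_in(rmC)}, require {carry(b2,left), robot_in(rmC)}
    → {ball_in(b5,rmC), carry(b2,left), robot_in(rmC)}
  through step 1 (drop(b5,rmC,right)): drop {ball_in(b5,rmC)}, keep {carry(b2,left), robot_in(rmC)}, require {carry(b5,right), robot_in(rmC)}
    → {carry(b2,left), carry(b5,right), robot_in(rmC)}

== RESULT ==
["carry(b2,left)", "carry(b5,right)", "robot_in(rmC)"]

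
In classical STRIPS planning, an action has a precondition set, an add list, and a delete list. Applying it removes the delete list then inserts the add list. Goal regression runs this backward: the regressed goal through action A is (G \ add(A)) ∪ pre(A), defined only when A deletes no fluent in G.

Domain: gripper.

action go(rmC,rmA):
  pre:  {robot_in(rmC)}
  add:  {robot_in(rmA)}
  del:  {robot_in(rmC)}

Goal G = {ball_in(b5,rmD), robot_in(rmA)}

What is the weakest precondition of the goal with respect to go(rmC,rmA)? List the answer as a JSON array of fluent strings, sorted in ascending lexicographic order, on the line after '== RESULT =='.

Regress:
  G ∩ del = {}  (empty — regression defined)
  G \ add = {ball_in(b5,rmD), robot_in(rmA)} \ {robot_in(rmA)} = {ball_in(b5,rmD)}
  ∪ pre   = {ball_in(b5,rmD)} ∪ {robot_in(rmC)}
          = {ball_in(b5,rmD), robot_in(rmC)}

== RESULT ==
["ball_in(b5,rmD)", "robot_in(rmC)"]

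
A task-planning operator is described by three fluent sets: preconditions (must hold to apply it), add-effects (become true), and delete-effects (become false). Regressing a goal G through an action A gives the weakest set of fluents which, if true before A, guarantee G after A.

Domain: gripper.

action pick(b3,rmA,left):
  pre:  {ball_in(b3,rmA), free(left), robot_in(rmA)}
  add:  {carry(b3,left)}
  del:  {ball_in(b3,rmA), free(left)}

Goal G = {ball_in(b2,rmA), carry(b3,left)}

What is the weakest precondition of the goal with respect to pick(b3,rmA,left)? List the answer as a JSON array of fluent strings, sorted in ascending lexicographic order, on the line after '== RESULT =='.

Regress:
  G ∩ del = {}  (empty — regression defined)
  G \ add = {ball_in(b2,rmA), carry(b3,left)} \ {carry(b3,left)} = {ball_in(b2,rmA)}
  ∪ pre   = {ball_in(b2,rmA)} ∪ {ball_in(b3,rmA), free(left), robot_in(rmA)}
          = {ball_in(b2,rmA), ball_in(b3,rmA), free(left), robot_in(rmA)}

== RESULT ==
["ball_in(b2,rmA)", "ball_in(b3,rmA)", "free(left)", "robot_in(rmA)"]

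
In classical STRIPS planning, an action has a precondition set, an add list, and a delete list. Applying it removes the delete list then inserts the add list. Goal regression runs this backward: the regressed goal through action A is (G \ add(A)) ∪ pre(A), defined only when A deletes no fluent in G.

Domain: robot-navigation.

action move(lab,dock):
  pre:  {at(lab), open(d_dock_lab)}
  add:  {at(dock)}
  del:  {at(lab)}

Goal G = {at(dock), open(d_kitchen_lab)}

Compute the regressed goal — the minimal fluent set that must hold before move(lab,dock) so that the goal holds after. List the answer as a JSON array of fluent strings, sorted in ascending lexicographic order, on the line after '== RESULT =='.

Compute (G \ add) ∪ pre:
  G ∩ del = {}  (empty — regression defined)
  G \ add = {at(dock), open(d_kitchen_lab)} \ {at(dock)} = {open(d_kitchen_lab)}
  ∪ pre   = {open(d_kitchen_lab)} ∪ {at(lab), open(d_dock_lab)}
          = {at(lab), open(d_dock_lab), open(d_kitchen_lab)}

== RESULT ==
["at(lab)", "open(d_dock_lab)", "open(d_kitchen_lab)"]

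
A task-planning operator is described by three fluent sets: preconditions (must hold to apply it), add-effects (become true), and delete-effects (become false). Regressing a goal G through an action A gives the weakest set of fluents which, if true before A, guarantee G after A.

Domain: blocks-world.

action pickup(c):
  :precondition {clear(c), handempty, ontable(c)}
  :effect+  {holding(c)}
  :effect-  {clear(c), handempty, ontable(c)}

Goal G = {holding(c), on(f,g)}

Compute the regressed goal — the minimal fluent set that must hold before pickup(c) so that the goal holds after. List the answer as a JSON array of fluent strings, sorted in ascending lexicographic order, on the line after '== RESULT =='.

Compute (G \ add) ∪ pre:
  G ∩ del = {}  (empty — regression defined)
  G \ add = {holding(c), on(f,g)} \ {holding(c)} = {on(f,g)}
  ∪ pre   = {on(f,g)} ∪ {clear(c), handempty, ontable(c)}
          = {clear(c), handempty, on(f,g), ontable(c)}

== RESULT ==
["clear(c)", "handempty", "on(f,g)", "ontable(c)"]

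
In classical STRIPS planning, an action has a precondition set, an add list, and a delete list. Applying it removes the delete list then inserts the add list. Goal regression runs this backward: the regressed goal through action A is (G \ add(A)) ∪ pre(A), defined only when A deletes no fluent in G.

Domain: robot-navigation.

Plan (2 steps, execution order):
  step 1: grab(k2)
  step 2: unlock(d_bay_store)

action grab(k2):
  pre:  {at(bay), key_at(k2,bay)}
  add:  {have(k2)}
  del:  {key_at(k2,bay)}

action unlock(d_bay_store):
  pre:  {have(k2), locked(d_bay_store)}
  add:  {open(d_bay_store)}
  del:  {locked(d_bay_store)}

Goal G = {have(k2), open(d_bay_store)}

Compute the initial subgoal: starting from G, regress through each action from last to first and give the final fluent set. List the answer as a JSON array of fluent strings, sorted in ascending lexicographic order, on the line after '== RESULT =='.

Regress step by step:
  through step 2 (unlock(d_bay_store)): drop {open(d_bay_store)}, keep {have(k2)}, require {have(k2), locked(d_bay_store)}
    → {have(k2), locked(d_bay_store)}
  through step 1 (grab(k2)): drop {have(k2)}, keep {locked(d_bay_store)}, require {at(bay), key_at(k2,bay)}
    → {at(bay), key_at(k2,bay), locked(d_bay_store)}

== RESULT ==
["at(bay)", "key_at(k2,bay)", "locked(d_bay_store)"]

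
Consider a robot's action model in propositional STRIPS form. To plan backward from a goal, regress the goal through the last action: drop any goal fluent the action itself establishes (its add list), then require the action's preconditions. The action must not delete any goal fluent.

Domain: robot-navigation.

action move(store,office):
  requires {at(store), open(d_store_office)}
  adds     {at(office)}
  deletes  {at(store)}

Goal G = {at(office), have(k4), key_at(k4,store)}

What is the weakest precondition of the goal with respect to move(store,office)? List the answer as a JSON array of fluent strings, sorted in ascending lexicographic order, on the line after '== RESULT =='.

Regress:
  G ∩ del = {}  (empty — regression defined)
  G \ add = {at(office), have(k4), key_at(k4,store)} \ {at(office)} = {have(k4), key_at(k4,store)}
  ∪ pre   = {have(k4), key_at(k4,store)} ∪ {at(store), open(d_store_office)}
          = {at(store), have(k4), key_at(k4,store), open(d_store_office)}

== RESULT ==
["at(store)", "have(k4)", "key_at(k4,store)", "open(d_store_office)"]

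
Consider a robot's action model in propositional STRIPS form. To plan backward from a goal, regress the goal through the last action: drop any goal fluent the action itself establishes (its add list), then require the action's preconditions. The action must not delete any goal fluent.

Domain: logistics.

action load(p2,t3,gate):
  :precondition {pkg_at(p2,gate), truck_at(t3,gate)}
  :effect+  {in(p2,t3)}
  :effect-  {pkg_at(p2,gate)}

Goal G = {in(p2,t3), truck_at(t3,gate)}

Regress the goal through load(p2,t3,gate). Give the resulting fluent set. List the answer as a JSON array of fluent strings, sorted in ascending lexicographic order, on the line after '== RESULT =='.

Compute (G \ add) ∪ pre:
  G ∩ del = {}  (empty — regression defined)
  G \ add = {in(p2,t3), truck_at(t3,gate)} \ {in(p2,t3)} = {truck_at(t3,gate)}
  ∪ pre   = {truck_at(t3,gate)} ∪ {pkg_at(p2,gate), truck_at(t3,gate)}
          = {pkg_at(p2,gate), truck_at(t3,gate)}

== RESULT ==
["pkg_at(p2,gate)", "truck_at(t3,gate)"]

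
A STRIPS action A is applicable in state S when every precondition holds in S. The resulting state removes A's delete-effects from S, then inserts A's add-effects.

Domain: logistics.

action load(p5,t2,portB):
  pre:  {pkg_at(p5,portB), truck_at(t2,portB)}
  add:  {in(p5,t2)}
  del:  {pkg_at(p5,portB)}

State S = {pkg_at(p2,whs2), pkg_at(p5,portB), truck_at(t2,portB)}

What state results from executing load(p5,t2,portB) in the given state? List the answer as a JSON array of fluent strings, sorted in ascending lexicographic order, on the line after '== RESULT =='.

Progress:
  pre ⊆ S: {pkg_at(p5,portB), truck_at(t2,portB)} ⊆ S  — applicable
  S \ del = {pkg_at(p2,whs2), truck_at(t2,portB)}
  ∪ add   = {in(p5,t2), pkg_at(p2,whs2), truck_at(t2,portB)}

== RESULT ==
["in(p5,t2)", "pkg_at(p2,whs2)", "truck_at(t2,portB)"]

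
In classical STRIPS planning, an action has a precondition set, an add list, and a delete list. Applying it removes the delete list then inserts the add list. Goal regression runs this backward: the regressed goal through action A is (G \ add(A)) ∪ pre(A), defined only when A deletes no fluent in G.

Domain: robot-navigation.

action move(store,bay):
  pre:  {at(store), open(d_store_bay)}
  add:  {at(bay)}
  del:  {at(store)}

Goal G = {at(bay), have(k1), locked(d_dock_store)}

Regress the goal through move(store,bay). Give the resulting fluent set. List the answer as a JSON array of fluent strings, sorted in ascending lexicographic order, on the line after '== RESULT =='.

Compute (G \ add) ∪ pre:
  G ∩ del = {}  (empty — regression defined)
  G \ add = {at(bay), have(k1), locked(d_dock_store)} \ {at(bay)} = {have(k1), locked(d_dock_store)}
  ∪ pre   = {have(k1), locked(d_dock_store)} ∪ {at(store), open(d_store_bay)}
          = {at(store), have(k1), locked(d_dock_store), open(d_store_bay)}

== RESULT ==
["at(store)", "have(k1)", "locked(d_dock_store)", "open(d_store_bay)"]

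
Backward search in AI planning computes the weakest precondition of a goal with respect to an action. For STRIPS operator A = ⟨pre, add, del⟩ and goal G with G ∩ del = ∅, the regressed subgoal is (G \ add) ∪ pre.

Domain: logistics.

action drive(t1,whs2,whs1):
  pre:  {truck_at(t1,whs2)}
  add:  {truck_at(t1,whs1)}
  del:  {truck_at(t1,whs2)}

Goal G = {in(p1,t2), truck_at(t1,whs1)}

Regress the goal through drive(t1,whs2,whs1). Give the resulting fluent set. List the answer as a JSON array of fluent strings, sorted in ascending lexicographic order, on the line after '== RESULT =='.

Compute (G \ add) ∪ pre:
  G ∩ del = {}  (empty — regression defined)
  G \ add = {in(p1,t2), truck_at(t1,whs1)} \ {truck_at(t1,whs1)} = {in(p1,t2)}
  ∪ pre   = {in(p1,t2)} ∪ {truck_at(t1,whs2)}
          = {in(p1,t2), truck_at(t1,whs2)}

== RESULT ==
["in(p1,t2)", "truck_at(t1,whs2)"]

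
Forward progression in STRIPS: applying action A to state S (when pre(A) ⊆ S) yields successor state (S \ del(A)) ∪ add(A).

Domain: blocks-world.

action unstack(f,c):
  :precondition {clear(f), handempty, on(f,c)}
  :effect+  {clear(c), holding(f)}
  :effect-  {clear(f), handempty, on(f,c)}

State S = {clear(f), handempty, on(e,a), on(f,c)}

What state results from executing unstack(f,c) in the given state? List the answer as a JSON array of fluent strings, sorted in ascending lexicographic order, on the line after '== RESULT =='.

Progress:
  pre ⊆ S: {clear(f), handempty, on(f,c)} ⊆ S  — applicable
  S \ del = {on(e,a)}
  ∪ add   = {clear(c), holding(f), on(e,a)}

== RESULT ==
["clear(c)", "holding(f)", "on(e,a)"]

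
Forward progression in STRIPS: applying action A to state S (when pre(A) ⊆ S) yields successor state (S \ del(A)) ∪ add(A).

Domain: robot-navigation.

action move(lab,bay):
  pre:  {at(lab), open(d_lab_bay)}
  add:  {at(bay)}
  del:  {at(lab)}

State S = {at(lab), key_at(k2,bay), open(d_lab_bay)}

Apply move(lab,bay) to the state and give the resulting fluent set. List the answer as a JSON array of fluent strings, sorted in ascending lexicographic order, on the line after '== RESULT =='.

Progress:
  pre ⊆ S: {at(lab), open(d_lab_bay)} ⊆ S  — applicable
  S \ del = {key_at(k2,bay), open(d_lab_bay)}
  ∪ add   = {at(bay), key_at(k2,bay), open(d_lab_bay)}

== RESULT ==
["at(bay)", "key_at(k2,bay)", "open(d_lab_bay)"]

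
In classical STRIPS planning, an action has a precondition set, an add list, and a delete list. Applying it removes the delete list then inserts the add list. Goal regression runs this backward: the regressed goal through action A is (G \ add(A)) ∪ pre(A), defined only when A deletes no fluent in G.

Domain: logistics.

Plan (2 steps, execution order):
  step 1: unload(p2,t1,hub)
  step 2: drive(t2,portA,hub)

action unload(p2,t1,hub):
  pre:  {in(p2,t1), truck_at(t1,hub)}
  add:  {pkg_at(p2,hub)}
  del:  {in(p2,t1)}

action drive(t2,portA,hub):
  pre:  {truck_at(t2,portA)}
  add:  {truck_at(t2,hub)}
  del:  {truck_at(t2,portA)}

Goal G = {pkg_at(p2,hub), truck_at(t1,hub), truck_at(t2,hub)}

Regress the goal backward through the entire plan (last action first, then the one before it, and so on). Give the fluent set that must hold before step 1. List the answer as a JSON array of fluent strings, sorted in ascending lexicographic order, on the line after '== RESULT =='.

Regress step by step:
  through step 2 (drive(t2,portA,hub)): drop {truck_at(t2,hub)}, keep {pkg_at(p2,hub), truck_at(t1,hub)}, require {truck_at(t2,portA)}
    → {pkg_at(p2,hub), truck_at(t1,hub), truck_at(t2,portA)}
  through step 1 (unload(p2,t1,hub)): drop {pkg_at(p2,hub)}, keep {truck_at(t1,hub), truck_at(t2,portA)}, require {in(p2,t1), truck_at(t1,hub)}
    → {in(p2,t1), truck_at(t1,hub), truck_at(t2,portA)}

== RESULT ==
["in(p2,t1)", "truck_at(t1,hub)", "truck_at(t2,portA)"]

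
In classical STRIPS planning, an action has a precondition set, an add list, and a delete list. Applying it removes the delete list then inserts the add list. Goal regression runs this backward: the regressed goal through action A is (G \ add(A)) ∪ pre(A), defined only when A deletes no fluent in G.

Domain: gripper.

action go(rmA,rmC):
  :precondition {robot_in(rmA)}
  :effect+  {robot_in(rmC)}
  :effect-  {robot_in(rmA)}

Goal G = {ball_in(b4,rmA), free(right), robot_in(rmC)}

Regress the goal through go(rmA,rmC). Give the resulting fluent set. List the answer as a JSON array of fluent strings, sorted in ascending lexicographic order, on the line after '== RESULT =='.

Regress:
  G ∩ del = {}  (empty — regression defined)
  G \ add = {ball_in(b4,rmA), free(right), robot_in(rmC)} \ {robot_in(rmC)} = {ball_in(b4,rmA), free(right)}
  ∪ pre   = {ball_in(b4,rmA), free(right)} ∪ {robot_in(rmA)}
          = {ball_in(b4,rmA), free(right), robot_in(rmA)}

== RESULT ==
["ball_in(b4,rmA)", "free(right)", "robot_in(rmA)"]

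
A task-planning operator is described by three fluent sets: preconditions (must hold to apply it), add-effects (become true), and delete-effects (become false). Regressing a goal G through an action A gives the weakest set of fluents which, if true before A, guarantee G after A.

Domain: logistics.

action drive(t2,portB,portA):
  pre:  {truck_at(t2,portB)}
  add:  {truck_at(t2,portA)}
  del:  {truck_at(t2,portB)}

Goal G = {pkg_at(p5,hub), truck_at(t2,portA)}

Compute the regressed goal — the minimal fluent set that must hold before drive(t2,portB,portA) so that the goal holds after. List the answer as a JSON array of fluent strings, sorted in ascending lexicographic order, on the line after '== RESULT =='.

Compute (G \ add) ∪ pre:
  G ∩ del = {}  (empty — regression defined)
  G \ add = {pkg_at(p5,hub), truck_at(t2,portA)} \ {truck_at(t2,portA)} = {pkg_at(p5,hub)}
  ∪ pre   = {pkg_at(p5,hub)} ∪ {truck_at(t2,portB)}
          = {pkg_at(p5,hub), truck_at(t2,portB)}

== RESULT ==
["pkg_at(p5,hub)", "truck_at(t2,portB)"]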